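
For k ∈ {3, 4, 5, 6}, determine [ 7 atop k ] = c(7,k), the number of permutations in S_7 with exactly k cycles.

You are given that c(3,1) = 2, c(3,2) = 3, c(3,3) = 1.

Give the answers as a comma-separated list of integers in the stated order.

@4  (4,1):2·3+0→6, (4,2):3·3+2→11, (4,3):1·3+3→6, (4,4):0·3+1→1
@5  (5,1):6·4+0→24, (5,2):11·4+6→50, (5,3):6·4+11→35, (5,4):1·4+6→10, (5,5):0·4+1→1
@6  (6,2):50·5+24→274, (6,3):35·5+50→225, (6,4):10·5+35→85, (6,5):1·5+10→15, (6,6):0·5+1→1
@7  (7,3):225·6+274→1624, (7,4):85·6+225→735, (7,5):15·6+85→175, (7,6):1·6+15→21
Read c(7,3) = 1624, c(7,4) = 735, c(7,5) = 175, c(7,6) = 21.

1624, 735, 175, 21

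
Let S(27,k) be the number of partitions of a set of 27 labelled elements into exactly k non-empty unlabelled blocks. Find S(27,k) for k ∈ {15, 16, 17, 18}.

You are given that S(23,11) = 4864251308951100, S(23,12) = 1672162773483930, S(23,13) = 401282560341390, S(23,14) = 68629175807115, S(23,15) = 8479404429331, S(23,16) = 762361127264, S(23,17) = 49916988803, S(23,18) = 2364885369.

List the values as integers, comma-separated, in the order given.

row 24: T[24][12]=12·1672162773483930+4864251308951100=24930204590758260  T[24][13]=13·401282560341390+1672162773483930=6888836057922000  T[24][14]=14·68629175807115+401282560341390=1362091021641000  T[24][15]=15·8479404429331+68629175807115=195820242247080  T[24][16]=16·762361127264+8479404429331=20677182465555  T[24][17]=17·49916988803+762361127264=1610949936915  T[24][18]=18·2364885369+49916988803=92484925445
row 25: T[25][13]=13·6888836057922000+24930204590758260=114485073343744260  T[25][14]=14·1362091021641000+6888836057922000=25958110360896000  T[25][15]=15·195820242247080+1362091021641000=4299394655347200  T[25][16]=16·20677182465555+195820242247080=526655161695960  T[25][17]=17·1610949936915+20677182465555=48063331393110  T[25][18]=18·92484925445+1610949936915=3275678594925
row 26: T[26][14]=14·25958110360896000+114485073343744260=477898618396288260  T[26][15]=15·4299394655347200+25958110360896000=90449030191104000  T[26][16]=16·526655161695960+4299394655347200=12725877242482560  T[26][17]=17·48063331393110+526655161695960=1343731795378830  T[26][18]=18·3275678594925+48063331393110=107025546101760
row 27: T[27][15]=15·90449030191104000+477898618396288260=1834634071262848260  T[27][16]=16·12725877242482560+90449030191104000=294063066070824960  T[27][17]=17·1343731795378830+12725877242482560=35569317763922670  T[27][18]=18·107025546101760+1343731795378830=3270191625210510
Read S(27,15) = 1834634071262848260, S(27,16) = 294063066070824960, S(27,17) = 35569317763922670, S(27,18) = 3270191625210510.

1834634071262848260, 294063066070824960, 35569317763922670, 3270191625210510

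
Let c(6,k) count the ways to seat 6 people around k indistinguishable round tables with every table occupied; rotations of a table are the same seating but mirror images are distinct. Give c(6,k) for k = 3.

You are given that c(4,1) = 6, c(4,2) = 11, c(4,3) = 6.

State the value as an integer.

225

[5] T[5,2]:4*11+6=50 · T[5,3]:4*6+11=35
[6] T[6,3]:5*35+50=225
Read c(6,3) = 225.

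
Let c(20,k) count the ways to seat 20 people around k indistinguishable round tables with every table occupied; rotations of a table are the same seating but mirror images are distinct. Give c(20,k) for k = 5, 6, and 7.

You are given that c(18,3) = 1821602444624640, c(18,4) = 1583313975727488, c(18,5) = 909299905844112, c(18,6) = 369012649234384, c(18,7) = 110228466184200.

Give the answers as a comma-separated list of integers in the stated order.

i=19: T(19,4)=1821602444624640+18·1583313975727488=30321254007719424 | T(19,5)=1583313975727488+18·909299905844112=17950712280921504 | T(19,6)=909299905844112+18·369012649234384=7551527592063024 | T(19,7)=369012649234384+18·110228466184200=2353125040549984
i=20: T(20,5)=30321254007719424+19·17950712280921504=371384787345228000 | T(20,6)=17950712280921504+19·7551527592063024=161429736530118960 | T(20,7)=7551527592063024+19·2353125040549984=52260903362512720
Read c(20,5) = 371384787345228000, c(20,6) = 161429736530118960, c(20,7) = 52260903362512720.

371384787345228000, 161429736530118960, 52260903362512720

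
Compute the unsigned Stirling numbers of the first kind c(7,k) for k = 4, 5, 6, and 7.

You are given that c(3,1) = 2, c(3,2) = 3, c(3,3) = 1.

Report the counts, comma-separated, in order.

i=4: T(4,1)=0+3·2=6 | T(4,2)=2+3·3=11 | T(4,3)=3+3·1=6 | T(4,4)=1+3·0=1
i=5: T(5,2)=6+4·11=50 | T(5,3)=11+4·6=35 | T(5,4)=6+4·1=10 | T(5,5)=1+4·0=1
i=6: T(6,3)=50+5·35=225 | T(6,4)=35+5·10=85 | T(6,5)=10+5·1=15 | T(6,6)=1+5·0=1
i=7: T(7,4)=225+6·85=735 | T(7,5)=85+6·15=175 | T(7,6)=15+6·1=21 | T(7,7)=1+6·0=1
Read c(7,4) = 735, c(7,5) = 175, c(7,6) = 21, c(7,7) = 1.

735, 175, 21, 1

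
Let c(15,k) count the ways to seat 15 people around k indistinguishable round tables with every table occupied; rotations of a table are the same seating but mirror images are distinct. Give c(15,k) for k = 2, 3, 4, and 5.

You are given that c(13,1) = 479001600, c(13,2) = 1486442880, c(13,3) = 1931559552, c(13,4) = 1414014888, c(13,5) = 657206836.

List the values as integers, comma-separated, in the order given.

283465647360, 392156797824, 310989260400, 159721605680

@14  (14,1):479001600·13+0→6227020800, (14,2):1486442880·13+479001600→19802759040, (14,3):1931559552·13+1486442880→26596717056, (14,4):1414014888·13+1931559552→20313753096, (14,5):657206836·13+1414014888→9957703756
@15  (15,2):19802759040·14+6227020800→283465647360, (15,3):26596717056·14+19802759040→392156797824, (15,4):20313753096·14+26596717056→310989260400, (15,5):9957703756·14+20313753096→159721605680
Read c(15,2) = 283465647360, c(15,3) = 392156797824, c(15,4) = 310989260400, c(15,5) = 159721605680.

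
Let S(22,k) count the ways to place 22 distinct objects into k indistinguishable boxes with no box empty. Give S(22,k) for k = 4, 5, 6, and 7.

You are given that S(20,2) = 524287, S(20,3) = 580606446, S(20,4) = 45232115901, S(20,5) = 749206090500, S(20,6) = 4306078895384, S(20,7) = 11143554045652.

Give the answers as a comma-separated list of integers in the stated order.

727778623825, 19137821912055, 163305339345225, 602762379967440

[21] T[21,3]:3*580606446+524287=1742343625 · T[21,4]:4*45232115901+580606446=181509070050 · T[21,5]:5*749206090500+45232115901=3791262568401 · T[21,6]:6*4306078895384+749206090500=26585679462804 · T[21,7]:7*11143554045652+4306078895384=82310957214948
[22] T[22,4]:4*181509070050+1742343625=727778623825 · T[22,5]:5*3791262568401+181509070050=19137821912055 · T[22,6]:6*26585679462804+3791262568401=163305339345225 · T[22,7]:7*82310957214948+26585679462804=602762379967440
Read S(22,4) = 727778623825, S(22,5) = 19137821912055, S(22,6) = 163305339345225, S(22,7) = 602762379967440.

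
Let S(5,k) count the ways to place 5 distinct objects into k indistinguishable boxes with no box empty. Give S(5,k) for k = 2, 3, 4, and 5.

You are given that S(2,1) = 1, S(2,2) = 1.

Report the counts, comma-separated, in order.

[3] T[3,1]:1*1+0=1 · T[3,2]:2*1+1=3 · T[3,3]:3*0+1=1
[4] T[4,1]:1*1+0=1 · T[4,2]:2*3+1=7 · T[4,3]:3*1+3=6 · T[4,4]:4*0+1=1
[5] T[5,2]:2*7+1=15 · T[5,3]:3*6+7=25 · T[5,4]:4*1+6=10 · T[5,5]:5*0+1=1
Read S(5,2) = 15, S(5,3) = 25, S(5,4) = 10, S(5,5) = 1.

15, 25, 10, 1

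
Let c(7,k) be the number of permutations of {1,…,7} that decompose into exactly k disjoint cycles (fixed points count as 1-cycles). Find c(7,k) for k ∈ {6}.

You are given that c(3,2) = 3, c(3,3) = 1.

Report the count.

21

@4  (4,3):1·3+3→6, (4,4):0·3+1→1
@5  (5,4):1·4+6→10, (5,5):0·4+1→1
@6  (6,5):1·5+10→15, (6,6):0·5+1→1
@7  (7,6):1·6+15→21
Read c(7,6) = 21.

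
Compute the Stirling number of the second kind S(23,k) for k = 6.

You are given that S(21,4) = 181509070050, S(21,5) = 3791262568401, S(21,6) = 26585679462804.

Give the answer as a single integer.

i=22: T(22,5)=181509070050+5·3791262568401=19137821912055 | T(22,6)=3791262568401+6·26585679462804=163305339345225
i=23: T(23,6)=19137821912055+6·163305339345225=998969857983405
Read S(23,6) = 998969857983405.

998969857983405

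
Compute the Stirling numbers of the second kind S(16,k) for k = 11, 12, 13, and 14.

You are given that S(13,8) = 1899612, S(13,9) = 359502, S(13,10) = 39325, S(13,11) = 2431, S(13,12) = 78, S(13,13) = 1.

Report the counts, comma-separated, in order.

@14  (14,9):359502·9+1899612→5135130, (14,10):39325·10+359502→752752, (14,11):2431·11+39325→66066, (14,12):78·12+2431→3367, (14,13):1·13+78→91, (14,14):0·14+1→1
@15  (15,10):752752·10+5135130→12662650, (15,11):66066·11+752752→1479478, (15,12):3367·12+66066→106470, (15,13):91·13+3367→4550, (15,14):1·14+91→105
@16  (16,11):1479478·11+12662650→28936908, (16,12):106470·12+1479478→2757118, (16,13):4550·13+106470→165620, (16,14):105·14+4550→6020
Read S(16,11) = 28936908, S(16,12) = 2757118, S(16,13) = 165620, S(16,14) = 6020.

28936908, 2757118, 165620, 6020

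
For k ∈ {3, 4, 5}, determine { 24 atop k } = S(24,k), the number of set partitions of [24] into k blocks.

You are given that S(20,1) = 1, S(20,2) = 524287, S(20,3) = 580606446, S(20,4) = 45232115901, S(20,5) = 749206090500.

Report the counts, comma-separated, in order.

@21  (21,1):1·1+0→1, (21,2):524287·2+1→1048575, (21,3):580606446·3+524287→1742343625, (21,4):45232115901·4+580606446→181509070050, (21,5):749206090500·5+45232115901→3791262568401
@22  (22,1):1·1+0→1, (22,2):1048575·2+1→2097151, (22,3):1742343625·3+1048575→5228079450, (22,4):181509070050·4+1742343625→727778623825, (22,5):3791262568401·5+181509070050→19137821912055
@23  (23,2):2097151·2+1→4194303, (23,3):5228079450·3+2097151→15686335501, (23,4):727778623825·4+5228079450→2916342574750, (23,5):19137821912055·5+727778623825→96416888184100
@24  (24,3):15686335501·3+4194303→47063200806, (24,4):2916342574750·4+15686335501→11681056634501, (24,5):96416888184100·5+2916342574750→485000783495250
Read S(24,3) = 47063200806, S(24,4) = 11681056634501, S(24,5) = 485000783495250.

47063200806, 11681056634501, 485000783495250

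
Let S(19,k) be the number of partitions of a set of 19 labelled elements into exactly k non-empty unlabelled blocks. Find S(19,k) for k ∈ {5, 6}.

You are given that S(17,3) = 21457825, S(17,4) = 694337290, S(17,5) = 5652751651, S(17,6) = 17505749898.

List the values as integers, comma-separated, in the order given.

147589284710, 693081601779

i=18: T(18,4)=21457825+4·694337290=2798806985 | T(18,5)=694337290+5·5652751651=28958095545 | T(18,6)=5652751651+6·17505749898=110687251039
i=19: T(19,5)=2798806985+5·28958095545=147589284710 | T(19,6)=28958095545+6·110687251039=693081601779
Read S(19,5) = 147589284710, S(19,6) = 693081601779.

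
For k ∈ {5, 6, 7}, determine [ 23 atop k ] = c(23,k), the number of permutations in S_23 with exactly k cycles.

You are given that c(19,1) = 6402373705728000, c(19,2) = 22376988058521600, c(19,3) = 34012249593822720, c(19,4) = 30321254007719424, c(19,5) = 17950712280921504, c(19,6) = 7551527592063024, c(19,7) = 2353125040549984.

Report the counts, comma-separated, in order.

[20] T[20,2]:19*22376988058521600+6402373705728000=431565146817638400 · T[20,3]:19*34012249593822720+22376988058521600=668609730341153280 · T[20,4]:19*30321254007719424+34012249593822720=610116075740491776 · T[20,5]:19*17950712280921504+30321254007719424=371384787345228000 · T[20,6]:19*7551527592063024+17950712280921504=161429736530118960 · T[20,7]:19*2353125040549984+7551527592063024=52260903362512720
[21] T[21,3]:20*668609730341153280+431565146817638400=13803759753640704000 · T[21,4]:20*610116075740491776+668609730341153280=12870931245150988800 · T[21,5]:20*371384787345228000+610116075740491776=8037811822645051776 · T[21,6]:20*161429736530118960+371384787345228000=3599979517947607200 · T[21,7]:20*52260903362512720+161429736530118960=1206647803780373360
[22] T[22,4]:21*12870931245150988800+13803759753640704000=284093315901811468800 · T[22,5]:21*8037811822645051776+12870931245150988800=181664979520697076096 · T[22,6]:21*3599979517947607200+8037811822645051776=83637381699544802976 · T[22,7]:21*1206647803780373360+3599979517947607200=28939583397335447760
[23] T[23,5]:22*181664979520697076096+284093315901811468800=4280722865357147142912 · T[23,6]:22*83637381699544802976+181664979520697076096=2021687376910682741568 · T[23,7]:22*28939583397335447760+83637381699544802976=720308216440924653696
Read c(23,5) = 4280722865357147142912, c(23,6) = 2021687376910682741568, c(23,7) = 720308216440924653696.

4280722865357147142912, 2021687376910682741568, 720308216440924653696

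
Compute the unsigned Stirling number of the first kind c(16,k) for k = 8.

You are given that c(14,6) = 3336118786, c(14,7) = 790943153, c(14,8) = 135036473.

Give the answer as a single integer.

54631129553

@15  (15,7):790943153·14+3336118786→14409322928, (15,8):135036473·14+790943153→2681453775
@16  (16,8):2681453775·15+14409322928→54631129553
Read c(16,8) = 54631129553.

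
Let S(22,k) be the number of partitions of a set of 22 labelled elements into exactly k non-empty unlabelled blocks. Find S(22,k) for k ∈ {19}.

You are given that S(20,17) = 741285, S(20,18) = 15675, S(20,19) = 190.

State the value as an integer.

row 21: T[21][18]=18·15675+741285=1023435  T[21][19]=19·190+15675=19285
row 22: T[22][19]=19·19285+1023435=1389850
Read S(22,19) = 1389850.

1389850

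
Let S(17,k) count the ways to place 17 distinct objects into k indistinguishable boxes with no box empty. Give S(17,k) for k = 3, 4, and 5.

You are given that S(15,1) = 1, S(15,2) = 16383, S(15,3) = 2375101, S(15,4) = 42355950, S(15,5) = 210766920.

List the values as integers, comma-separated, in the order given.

21457825, 694337290, 5652751651

@16  (16,2):16383·2+1→32767, (16,3):2375101·3+16383→7141686, (16,4):42355950·4+2375101→171798901, (16,5):210766920·5+42355950→1096190550
@17  (17,3):7141686·3+32767→21457825, (17,4):171798901·4+7141686→694337290, (17,5):1096190550·5+171798901→5652751651
Read S(17,3) = 21457825, S(17,4) = 694337290, S(17,5) = 5652751651.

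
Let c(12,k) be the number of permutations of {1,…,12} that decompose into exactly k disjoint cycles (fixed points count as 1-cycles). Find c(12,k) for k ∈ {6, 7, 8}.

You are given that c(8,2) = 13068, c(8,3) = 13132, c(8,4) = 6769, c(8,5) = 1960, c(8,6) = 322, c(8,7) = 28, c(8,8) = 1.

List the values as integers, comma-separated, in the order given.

r9: T_9,3=8×13132+13068=118124; T_9,4=8×6769+13132=67284; T_9,5=8×1960+6769=22449; T_9,6=8×322+1960=4536; T_9,7=8×28+322=546; T_9,8=8×1+28=36
r10: T_10,4=9×67284+118124=723680; T_10,5=9×22449+67284=269325; T_10,6=9×4536+22449=63273; T_10,7=9×546+4536=9450; T_10,8=9×36+546=870
r11: T_11,5=10×269325+723680=3416930; T_11,6=10×63273+269325=902055; T_11,7=10×9450+63273=157773; T_11,8=10×870+9450=18150
r12: T_12,6=11×902055+3416930=13339535; T_12,7=11×157773+902055=2637558; T_12,8=11×18150+157773=357423
Read c(12,6) = 13339535, c(12,7) = 2637558, c(12,8) = 357423.

13339535, 2637558, 357423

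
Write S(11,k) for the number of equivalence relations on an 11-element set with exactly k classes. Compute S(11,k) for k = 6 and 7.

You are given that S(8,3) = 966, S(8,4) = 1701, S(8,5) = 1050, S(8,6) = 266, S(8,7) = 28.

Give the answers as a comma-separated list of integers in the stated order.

[9] T[9,4]:4*1701+966=7770 · T[9,5]:5*1050+1701=6951 · T[9,6]:6*266+1050=2646 · T[9,7]:7*28+266=462
[10] T[10,5]:5*6951+7770=42525 · T[10,6]:6*2646+6951=22827 · T[10,7]:7*462+2646=5880
[11] T[11,6]:6*22827+42525=179487 · T[11,7]:7*5880+22827=63987
Read S(11,6) = 179487, S(11,7) = 63987.

179487, 63987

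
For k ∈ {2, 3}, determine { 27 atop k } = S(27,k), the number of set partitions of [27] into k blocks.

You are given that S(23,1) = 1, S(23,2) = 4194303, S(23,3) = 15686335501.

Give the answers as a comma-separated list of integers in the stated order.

67108863, 1270865805301

row 24: T[24][1]=1·1+0=1  T[24][2]=2·4194303+1=8388607  T[24][3]=3·15686335501+4194303=47063200806
row 25: T[25][1]=1·1+0=1  T[25][2]=2·8388607+1=16777215  T[25][3]=3·47063200806+8388607=141197991025
row 26: T[26][1]=1·1+0=1  T[26][2]=2·16777215+1=33554431  T[26][3]=3·141197991025+16777215=423610750290
row 27: T[27][2]=2·33554431+1=67108863  T[27][3]=3·423610750290+33554431=1270865805301
Read S(27,2) = 67108863, S(27,3) = 1270865805301.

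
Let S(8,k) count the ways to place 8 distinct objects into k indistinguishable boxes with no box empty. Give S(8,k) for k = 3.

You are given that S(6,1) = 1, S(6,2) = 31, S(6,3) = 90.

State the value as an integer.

966

@7  (7,2):31·2+1→63, (7,3):90·3+31→301
@8  (8,3):301·3+63→966
Read S(8,3) = 966.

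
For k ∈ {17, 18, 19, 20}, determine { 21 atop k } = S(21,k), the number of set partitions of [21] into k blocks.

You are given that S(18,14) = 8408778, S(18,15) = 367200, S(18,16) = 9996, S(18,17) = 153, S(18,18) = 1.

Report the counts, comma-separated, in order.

34952799, 1023435, 19285, 210

i=19: T(19,15)=8408778+15·367200=13916778 | T(19,16)=367200+16·9996=527136 | T(19,17)=9996+17·153=12597 | T(19,18)=153+18·1=171 | T(19,19)=1+19·0=1
i=20: T(20,16)=13916778+16·527136=22350954 | T(20,17)=527136+17·12597=741285 | T(20,18)=12597+18·171=15675 | T(20,19)=171+19·1=190 | T(20,20)=1+20·0=1
i=21: T(21,17)=22350954+17·741285=34952799 | T(21,18)=741285+18·15675=1023435 | T(21,19)=15675+19·190=19285 | T(21,20)=190+20·1=210
Read S(21,17) = 34952799, S(21,18) = 1023435, S(21,19) = 19285, S(21,20) = 210.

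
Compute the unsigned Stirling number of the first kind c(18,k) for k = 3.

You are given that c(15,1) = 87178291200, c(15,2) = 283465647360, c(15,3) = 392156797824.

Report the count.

1821602444624640

row 16: T[16][1]=15·87178291200+0=1307674368000  T[16][2]=15·283465647360+87178291200=4339163001600  T[16][3]=15·392156797824+283465647360=6165817614720
row 17: T[17][2]=16·4339163001600+1307674368000=70734282393600  T[17][3]=16·6165817614720+4339163001600=102992244837120
row 18: T[18][3]=17·102992244837120+70734282393600=1821602444624640
Read c(18,3) = 1821602444624640.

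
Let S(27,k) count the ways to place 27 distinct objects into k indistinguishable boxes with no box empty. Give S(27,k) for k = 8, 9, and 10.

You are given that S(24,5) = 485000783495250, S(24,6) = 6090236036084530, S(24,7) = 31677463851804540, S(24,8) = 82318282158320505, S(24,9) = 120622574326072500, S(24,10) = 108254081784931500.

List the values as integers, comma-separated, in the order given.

r25: T_25,6=6×6090236036084530+485000783495250=37026417000002430; T_25,7=7×31677463851804540+6090236036084530=227832482998716310; T_25,8=8×82318282158320505+31677463851804540=690223721118368580; T_25,9=9×120622574326072500+82318282158320505=1167921451092973005; T_25,10=10×108254081784931500+120622574326072500=1203163392175387500
r26: T_26,7=7×227832482998716310+37026417000002430=1631853797991016600; T_26,8=8×690223721118368580+227832482998716310=5749622251945664950; T_26,9=9×1167921451092973005+690223721118368580=11201516780955125625; T_26,10=10×1203163392175387500+1167921451092973005=13199555372846848005
r27: T_27,8=8×5749622251945664950+1631853797991016600=47628831813556336200; T_27,9=9×11201516780955125625+5749622251945664950=106563273280541795575; T_27,10=10×13199555372846848005+11201516780955125625=143197070509423605675
Read S(27,8) = 47628831813556336200, S(27,9) = 106563273280541795575, S(27,10) = 143197070509423605675.

47628831813556336200, 106563273280541795575, 143197070509423605675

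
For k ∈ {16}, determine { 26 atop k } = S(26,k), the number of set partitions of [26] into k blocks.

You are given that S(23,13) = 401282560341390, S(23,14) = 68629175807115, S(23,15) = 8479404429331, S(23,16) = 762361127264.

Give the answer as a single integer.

12725877242482560

i=24: T(24,14)=401282560341390+14·68629175807115=1362091021641000 | T(24,15)=68629175807115+15·8479404429331=195820242247080 | T(24,16)=8479404429331+16·762361127264=20677182465555
i=25: T(25,15)=1362091021641000+15·195820242247080=4299394655347200 | T(25,16)=195820242247080+16·20677182465555=526655161695960
i=26: T(26,16)=4299394655347200+16·526655161695960=12725877242482560
Read S(26,16) = 12725877242482560.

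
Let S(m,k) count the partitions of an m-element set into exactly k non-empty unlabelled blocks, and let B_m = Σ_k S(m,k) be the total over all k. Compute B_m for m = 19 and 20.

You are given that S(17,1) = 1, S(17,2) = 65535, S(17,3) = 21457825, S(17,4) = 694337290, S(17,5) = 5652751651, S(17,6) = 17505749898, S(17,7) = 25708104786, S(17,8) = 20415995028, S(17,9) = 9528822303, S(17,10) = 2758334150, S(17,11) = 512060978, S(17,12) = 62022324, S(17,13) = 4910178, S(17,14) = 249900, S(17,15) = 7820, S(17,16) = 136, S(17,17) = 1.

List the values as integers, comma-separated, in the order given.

5832742205057, 51724158235372

[18] T[18,1]:1*1+0=1 · T[18,2]:2*65535+1=131071 · T[18,3]:3*21457825+65535=64439010 · T[18,4]:4*694337290+21457825=2798806985 · T[18,5]:5*5652751651+694337290=28958095545 · T[18,6]:6*17505749898+5652751651=110687251039 · T[18,7]:7*25708104786+17505749898=197462483400 · T[18,8]:8*20415995028+25708104786=189036065010 · T[18,9]:9*9528822303+20415995028=106175395755 · T[18,10]:10*2758334150+9528822303=37112163803 · T[18,11]:11*512060978+2758334150=8391004908 · T[18,12]:12*62022324+512060978=1256328866 · T[18,13]:13*4910178+62022324=125854638 · T[18,14]:14*249900+4910178=8408778 · T[18,15]:15*7820+249900=367200 · T[18,16]:16*136+7820=9996 · T[18,17]:17*1+136=153 · T[18,18]:18*0+1=1
[19] T[19,1]:1*1+0=1 · T[19,2]:2*131071+1=262143 · T[19,3]:3*64439010+131071=193448101 · T[19,4]:4*2798806985+64439010=11259666950 · T[19,5]:5*28958095545+2798806985=147589284710 · T[19,6]:6*110687251039+28958095545=693081601779 · T[19,7]:7*197462483400+110687251039=1492924634839 · T[19,8]:8*189036065010+197462483400=1709751003480 · T[19,9]:9*106175395755+189036065010=1144614626805 · T[19,10]:10*37112163803+106175395755=477297033785 · T[19,11]:11*8391004908+37112163803=129413217791 · T[19,12]:12*1256328866+8391004908=23466951300 · T[19,13]:13*125854638+1256328866=2892439160 · T[19,14]:14*8408778+125854638=243577530 · T[19,15]:15*367200+8408778=13916778 · T[19,16]:16*9996+367200=527136 · T[19,17]:17*153+9996=12597 · T[19,18]:18*1+153=171 · T[19,19]:19*0+1=1
[20] T[20,1]:1*1+0=1 · T[20,2]:2*262143+1=524287 · T[20,3]:3*193448101+262143=580606446 · T[20,4]:4*11259666950+193448101=45232115901 · T[20,5]:5*147589284710+11259666950=749206090500 · T[20,6]:6*693081601779+147589284710=4306078895384 · T[20,7]:7*1492924634839+693081601779=11143554045652 · T[20,8]:8*1709751003480+1492924634839=15170932662679 · T[20,9]:9*1144614626805+1709751003480=12011282644725 · T[20,10]:10*477297033785+1144614626805=5917584964655 · T[20,11]:11*129413217791+477297033785=1900842429486 · T[20,12]:12*23466951300+129413217791=411016633391 · T[20,13]:13*2892439160+23466951300=61068660380 · T[20,14]:14*243577530+2892439160=6302524580 · T[20,15]:15*13916778+243577530=452329200 · T[20,16]:16*527136+13916778=22350954 · T[20,17]:17*12597+527136=741285 · T[20,18]:18*171+12597=15675 · T[20,19]:19*1+171=190 · T[20,20]:20*0+1=1
B_19 = ΣS(19,k) = 1+262143+193448101+11259666950+147589284710+693081601779+1492924634839+1709751003480+1144614626805+477297033785+129413217791+23466951300+2892439160+243577530+13916778+527136+12597+171+1 = 5832742205057
B_20 = ΣS(20,k) = 1+524287+580606446+45232115901+749206090500+4306078895384+11143554045652+15170932662679+12011282644725+5917584964655+1900842429486+411016633391+61068660380+6302524580+452329200+22350954+741285+15675+190+1 = 51724158235372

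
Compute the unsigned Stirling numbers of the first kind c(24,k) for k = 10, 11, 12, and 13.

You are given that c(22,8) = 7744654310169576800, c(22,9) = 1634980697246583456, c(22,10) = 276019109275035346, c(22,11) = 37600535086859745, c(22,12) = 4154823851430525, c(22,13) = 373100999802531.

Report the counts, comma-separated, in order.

[23] T[23,9]:22*1634980697246583456+7744654310169576800=43714229649594412832 · T[23,10]:22*276019109275035346+1634980697246583456=7707401101297361068 · T[23,11]:22*37600535086859745+276019109275035346=1103230881185949736 · T[23,12]:22*4154823851430525+37600535086859745=129006659818331295 · T[23,13]:22*373100999802531+4154823851430525=12363045847086207
[24] T[24,10]:23*7707401101297361068+43714229649594412832=220984454979433717396 · T[24,11]:23*1103230881185949736+7707401101297361068=33081711368574204996 · T[24,12]:23*129006659818331295+1103230881185949736=4070384057007569521 · T[24,13]:23*12363045847086207+129006659818331295=413356714301314056
Read c(24,10) = 220984454979433717396, c(24,11) = 33081711368574204996, c(24,12) = 4070384057007569521, c(24,13) = 413356714301314056.

220984454979433717396, 33081711368574204996, 4070384057007569521, 413356714301314056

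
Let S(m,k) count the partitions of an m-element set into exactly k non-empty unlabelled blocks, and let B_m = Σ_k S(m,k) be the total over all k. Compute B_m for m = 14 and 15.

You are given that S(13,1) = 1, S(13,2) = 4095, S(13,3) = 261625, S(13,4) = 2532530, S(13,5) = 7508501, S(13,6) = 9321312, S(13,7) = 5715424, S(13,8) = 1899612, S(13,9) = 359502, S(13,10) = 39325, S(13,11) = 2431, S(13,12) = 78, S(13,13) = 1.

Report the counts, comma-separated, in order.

r14: T_14,1=1×1+0=1; T_14,2=2×4095+1=8191; T_14,3=3×261625+4095=788970; T_14,4=4×2532530+261625=10391745; T_14,5=5×7508501+2532530=40075035; T_14,6=6×9321312+7508501=63436373; T_14,7=7×5715424+9321312=49329280; T_14,8=8×1899612+5715424=20912320; T_14,9=9×359502+1899612=5135130; T_14,10=10×39325+359502=752752; T_14,11=11×2431+39325=66066; T_14,12=12×78+2431=3367; T_14,13=13×1+78=91; T_14,14=14×0+1=1
r15: T_15,1=1×1+0=1; T_15,2=2×8191+1=16383; T_15,3=3×788970+8191=2375101; T_15,4=4×10391745+788970=42355950; T_15,5=5×40075035+10391745=210766920; T_15,6=6×63436373+40075035=420693273; T_15,7=7×49329280+63436373=408741333; T_15,8=8×20912320+49329280=216627840; T_15,9=9×5135130+20912320=67128490; T_15,10=10×752752+5135130=12662650; T_15,11=11×66066+752752=1479478; T_15,12=12×3367+66066=106470; T_15,13=13×91+3367=4550; T_15,14=14×1+91=105; T_15,15=15×0+1=1
B_14 = ΣS(14,k) = 1+8191+788970+10391745+40075035+63436373+49329280+20912320+5135130+752752+66066+3367+91+1 = 190899322
B_15 = ΣS(15,k) = 1+16383+2375101+42355950+210766920+420693273+408741333+216627840+67128490+12662650+1479478+106470+4550+105+1 = 1382958545

190899322, 1382958545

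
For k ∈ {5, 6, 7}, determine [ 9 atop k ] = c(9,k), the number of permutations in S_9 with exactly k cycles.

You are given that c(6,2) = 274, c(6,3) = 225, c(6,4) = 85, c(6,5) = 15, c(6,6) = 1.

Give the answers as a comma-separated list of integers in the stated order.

22449, 4536, 546

row 7: T[7][3]=6·225+274=1624  T[7][4]=6·85+225=735  T[7][5]=6·15+85=175  T[7][6]=6·1+15=21  T[7][7]=6·0+1=1
row 8: T[8][4]=7·735+1624=6769  T[8][5]=7·175+735=1960  T[8][6]=7·21+175=322  T[8][7]=7·1+21=28
row 9: T[9][5]=8·1960+6769=22449  T[9][6]=8·322+1960=4536  T[9][7]=8·28+322=546
Read c(9,5) = 22449, c(9,6) = 4536, c(9,7) = 546.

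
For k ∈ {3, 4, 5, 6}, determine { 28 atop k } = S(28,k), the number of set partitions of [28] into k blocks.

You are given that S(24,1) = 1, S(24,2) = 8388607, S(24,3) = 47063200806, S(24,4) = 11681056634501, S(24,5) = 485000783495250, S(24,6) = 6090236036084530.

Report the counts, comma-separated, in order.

row 25: T[25][1]=1·1+0=1  T[25][2]=2·8388607+1=16777215  T[25][3]=3·47063200806+8388607=141197991025  T[25][4]=4·11681056634501+47063200806=46771289738810  T[25][5]=5·485000783495250+11681056634501=2436684974110751  T[25][6]=6·6090236036084530+485000783495250=37026417000002430
row 26: T[26][1]=1·1+0=1  T[26][2]=2·16777215+1=33554431  T[26][3]=3·141197991025+16777215=423610750290  T[26][4]=4·46771289738810+141197991025=187226356946265  T[26][5]=5·2436684974110751+46771289738810=12230196160292565  T[26][6]=6·37026417000002430+2436684974110751=224595186974125331
row 27: T[27][2]=2·33554431+1=67108863  T[27][3]=3·423610750290+33554431=1270865805301  T[27][4]=4·187226356946265+423610750290=749329038535350  T[27][5]=5·12230196160292565+187226356946265=61338207158409090  T[27][6]=6·224595186974125331+12230196160292565=1359801318005044551
row 28: T[28][3]=3·1270865805301+67108863=3812664524766  T[28][4]=4·749329038535350+1270865805301=2998587019946701  T[28][5]=5·61338207158409090+749329038535350=307440364830580800  T[28][6]=6·1359801318005044551+61338207158409090=8220146115188676396
Read S(28,3) = 3812664524766, S(28,4) = 2998587019946701, S(28,5) = 307440364830580800, S(28,6) = 8220146115188676396.

3812664524766, 2998587019946701, 307440364830580800, 8220146115188676396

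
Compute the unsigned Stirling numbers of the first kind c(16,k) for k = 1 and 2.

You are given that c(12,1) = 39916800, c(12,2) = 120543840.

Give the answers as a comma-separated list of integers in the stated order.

1307674368000, 4339163001600

[13] T[13,1]:12*39916800+0=479001600 · T[13,2]:12*120543840+39916800=1486442880
[14] T[14,1]:13*479001600+0=6227020800 · T[14,2]:13*1486442880+479001600=19802759040
[15] T[15,1]:14*6227020800+0=87178291200 · T[15,2]:14*19802759040+6227020800=283465647360
[16] T[16,1]:15*87178291200+0=1307674368000 · T[16,2]:15*283465647360+87178291200=4339163001600
Read c(16,1) = 1307674368000, c(16,2) = 4339163001600.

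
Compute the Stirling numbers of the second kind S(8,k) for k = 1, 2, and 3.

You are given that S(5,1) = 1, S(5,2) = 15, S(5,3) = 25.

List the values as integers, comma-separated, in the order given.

1, 127, 966

r6: T_6,1=1×1+0=1; T_6,2=2×15+1=31; T_6,3=3×25+15=90
r7: T_7,1=1×1+0=1; T_7,2=2×31+1=63; T_7,3=3×90+31=301
r8: T_8,1=1×1+0=1; T_8,2=2×63+1=127; T_8,3=3×301+63=966
Read S(8,1) = 1, S(8,2) = 127, S(8,3) = 966.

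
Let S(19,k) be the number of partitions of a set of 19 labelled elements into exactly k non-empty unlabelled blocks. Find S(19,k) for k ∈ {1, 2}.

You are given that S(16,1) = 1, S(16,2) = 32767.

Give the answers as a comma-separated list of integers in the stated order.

1, 262143

[17] T[17,1]:1*1+0=1 · T[17,2]:2*32767+1=65535
[18] T[18,1]:1*1+0=1 · T[18,2]:2*65535+1=131071
[19] T[19,1]:1*1+0=1 · T[19,2]:2*131071+1=262143
Read S(19,1) = 1, S(19,2) = 262143.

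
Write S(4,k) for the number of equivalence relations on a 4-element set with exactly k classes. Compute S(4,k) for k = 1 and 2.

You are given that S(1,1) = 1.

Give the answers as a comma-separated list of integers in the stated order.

i=2: T(2,1)=0+1·1=1 | T(2,2)=1+2·0=1
i=3: T(3,1)=0+1·1=1 | T(3,2)=1+2·1=3
i=4: T(4,1)=0+1·1=1 | T(4,2)=1+2·3=7
Read S(4,1) = 1, S(4,2) = 7.

1, 7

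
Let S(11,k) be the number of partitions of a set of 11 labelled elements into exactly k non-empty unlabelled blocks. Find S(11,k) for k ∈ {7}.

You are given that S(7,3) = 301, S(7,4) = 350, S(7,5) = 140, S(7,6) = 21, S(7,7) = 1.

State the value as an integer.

[8] T[8,4]:4*350+301=1701 · T[8,5]:5*140+350=1050 · T[8,6]:6*21+140=266 · T[8,7]:7*1+21=28
[9] T[9,5]:5*1050+1701=6951 · T[9,6]:6*266+1050=2646 · T[9,7]:7*28+266=462
[10] T[10,6]:6*2646+6951=22827 · T[10,7]:7*462+2646=5880
[11] T[11,7]:7*5880+22827=63987
Read S(11,7) = 63987.

63987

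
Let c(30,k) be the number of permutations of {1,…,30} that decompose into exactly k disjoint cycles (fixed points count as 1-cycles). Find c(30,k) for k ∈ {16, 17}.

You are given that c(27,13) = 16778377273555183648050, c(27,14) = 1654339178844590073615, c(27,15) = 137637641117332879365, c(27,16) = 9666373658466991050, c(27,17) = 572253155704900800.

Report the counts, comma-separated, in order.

691254538651580660999025, 48487623689430693038025

[28] T[28,14]:27*1654339178844590073615+16778377273555183648050=61445535102359115635655 · T[28,15]:27*137637641117332879365+1654339178844590073615=5370555489012577816470 · T[28,16]:27*9666373658466991050+137637641117332879365=398629729895941637715 · T[28,17]:27*572253155704900800+9666373658466991050=25117208862499312650
[29] T[29,15]:28*5370555489012577816470+61445535102359115635655=211821088794711294496815 · T[29,16]:28*398629729895941637715+5370555489012577816470=16532187926098943672490 · T[29,17]:28*25117208862499312650+398629729895941637715=1101911578045922391915
[30] T[30,16]:29*16532187926098943672490+211821088794711294496815=691254538651580660999025 · T[30,17]:29*1101911578045922391915+16532187926098943672490=48487623689430693038025
Read c(30,16) = 691254538651580660999025, c(30,17) = 48487623689430693038025.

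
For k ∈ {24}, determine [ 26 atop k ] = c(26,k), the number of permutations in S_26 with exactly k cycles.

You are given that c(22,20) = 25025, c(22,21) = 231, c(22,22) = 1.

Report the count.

r23: T_23,21=22×231+25025=30107; T_23,22=22×1+231=253; T_23,23=22×0+1=1
r24: T_24,22=23×253+30107=35926; T_24,23=23×1+253=276; T_24,24=23×0+1=1
r25: T_25,23=24×276+35926=42550; T_25,24=24×1+276=300
r26: T_26,24=25×300+42550=50050
Read c(26,24) = 50050.

50050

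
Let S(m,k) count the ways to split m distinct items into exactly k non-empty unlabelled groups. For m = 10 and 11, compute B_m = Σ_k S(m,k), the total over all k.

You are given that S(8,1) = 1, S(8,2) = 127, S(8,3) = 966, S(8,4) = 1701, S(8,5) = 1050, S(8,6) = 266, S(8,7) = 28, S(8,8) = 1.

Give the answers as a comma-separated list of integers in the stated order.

row 9: T[9][1]=1·1+0=1  T[9][2]=2·127+1=255  T[9][3]=3·966+127=3025  T[9][4]=4·1701+966=7770  T[9][5]=5·1050+1701=6951  T[9][6]=6·266+1050=2646  T[9][7]=7·28+266=462  T[9][8]=8·1+28=36  T[9][9]=9·0+1=1
row 10: T[10][1]=1·1+0=1  T[10][2]=2·255+1=511  T[10][3]=3·3025+255=9330  T[10][4]=4·7770+3025=34105  T[10][5]=5·6951+7770=42525  T[10][6]=6·2646+6951=22827  T[10][7]=7·462+2646=5880  T[10][8]=8·36+462=750  T[10][9]=9·1+36=45  T[10][10]=10·0+1=1
row 11: T[11][1]=1·1+0=1  T[11][2]=2·511+1=1023  T[11][3]=3·9330+511=28501  T[11][4]=4·34105+9330=145750  T[11][5]=5·42525+34105=246730  T[11][6]=6·22827+42525=179487  T[11][7]=7·5880+22827=63987  T[11][8]=8·750+5880=11880  T[11][9]=9·45+750=1155  T[11][10]=10·1+45=55  T[11][11]=11·0+1=1
B_10 = ΣS(10,k) = 1+511+9330+34105+42525+22827+5880+750+45+1 = 115975
B_11 = ΣS(11,k) = 1+1023+28501+145750+246730+179487+63987+11880+1155+55+1 = 678570

115975, 678570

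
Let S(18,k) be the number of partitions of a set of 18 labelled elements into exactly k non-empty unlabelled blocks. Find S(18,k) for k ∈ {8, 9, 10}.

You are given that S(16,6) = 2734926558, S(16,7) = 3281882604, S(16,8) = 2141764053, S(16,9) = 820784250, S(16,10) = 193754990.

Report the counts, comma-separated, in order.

[17] T[17,7]:7*3281882604+2734926558=25708104786 · T[17,8]:8*2141764053+3281882604=20415995028 · T[17,9]:9*820784250+2141764053=9528822303 · T[17,10]:10*193754990+820784250=2758334150
[18] T[18,8]:8*20415995028+25708104786=189036065010 · T[18,9]:9*9528822303+20415995028=106175395755 · T[18,10]:10*2758334150+9528822303=37112163803
Read S(18,8) = 189036065010, S(18,9) = 106175395755, S(18,10) = 37112163803.

189036065010, 106175395755, 37112163803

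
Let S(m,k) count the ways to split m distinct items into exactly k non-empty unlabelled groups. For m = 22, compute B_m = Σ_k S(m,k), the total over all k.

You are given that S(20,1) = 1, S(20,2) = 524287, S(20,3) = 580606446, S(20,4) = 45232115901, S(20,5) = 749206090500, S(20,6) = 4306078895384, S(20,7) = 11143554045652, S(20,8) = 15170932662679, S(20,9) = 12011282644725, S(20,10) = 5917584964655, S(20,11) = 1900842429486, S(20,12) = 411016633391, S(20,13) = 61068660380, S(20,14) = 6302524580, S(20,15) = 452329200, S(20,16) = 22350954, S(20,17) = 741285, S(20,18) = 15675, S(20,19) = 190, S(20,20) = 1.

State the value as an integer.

r21: T_21,1=1×1+0=1; T_21,2=2×524287+1=1048575; T_21,3=3×580606446+524287=1742343625; T_21,4=4×45232115901+580606446=181509070050; T_21,5=5×749206090500+45232115901=3791262568401; T_21,6=6×4306078895384+749206090500=26585679462804; T_21,7=7×11143554045652+4306078895384=82310957214948; T_21,8=8×15170932662679+11143554045652=132511015347084; T_21,9=9×12011282644725+15170932662679=123272476465204; T_21,10=10×5917584964655+12011282644725=71187132291275; T_21,11=11×1900842429486+5917584964655=26826851689001; T_21,12=12×411016633391+1900842429486=6833042030178; T_21,13=13×61068660380+411016633391=1204909218331; T_21,14=14×6302524580+61068660380=149304004500; T_21,15=15×452329200+6302524580=13087462580; T_21,16=16×22350954+452329200=809944464; T_21,17=17×741285+22350954=34952799; T_21,18=18×15675+741285=1023435; T_21,19=19×190+15675=19285; T_21,20=20×1+190=210; T_21,21=21×0+1=1
r22: T_22,1=1×1+0=1; T_22,2=2×1048575+1=2097151; T_22,3=3×1742343625+1048575=5228079450; T_22,4=4×181509070050+1742343625=727778623825; T_22,5=5×3791262568401+181509070050=19137821912055; T_22,6=6×26585679462804+3791262568401=163305339345225; T_22,7=7×82310957214948+26585679462804=602762379967440; T_22,8=8×132511015347084+82310957214948=1142399079991620; T_22,9=9×123272476465204+132511015347084=1241963303533920; T_22,10=10×71187132291275+123272476465204=835143799377954; T_22,11=11×26826851689001+71187132291275=366282500870286; T_22,12=12×6833042030178+26826851689001=108823356051137; T_22,13=13×1204909218331+6833042030178=22496861868481; T_22,14=14×149304004500+1204909218331=3295165281331; T_22,15=15×13087462580+149304004500=345615943200; T_22,16=16×809944464+13087462580=26046574004; T_22,17=17×34952799+809944464=1404142047; T_22,18=18×1023435+34952799=53374629; T_22,19=19×19285+1023435=1389850; T_22,20=20×210+19285=23485; T_22,21=21×1+210=231; T_22,22=22×0+1=1
B_22 = ΣS(22,k) = 1+2097151+5228079450+727778623825+19137821912055+163305339345225+602762379967440+1142399079991620+1241963303533920+835143799377954+366282500870286+108823356051137+22496861868481+3295165281331+345615943200+26046574004+1404142047+53374629+1389850+23485+231+1 = 4506715738447323

4506715738447323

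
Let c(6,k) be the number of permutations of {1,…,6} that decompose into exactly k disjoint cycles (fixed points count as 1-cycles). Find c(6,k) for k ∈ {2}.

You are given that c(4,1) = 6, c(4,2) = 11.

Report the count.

274

@5  (5,1):6·4+0→24, (5,2):11·4+6→50
@6  (6,2):50·5+24→274
Read c(6,2) = 274.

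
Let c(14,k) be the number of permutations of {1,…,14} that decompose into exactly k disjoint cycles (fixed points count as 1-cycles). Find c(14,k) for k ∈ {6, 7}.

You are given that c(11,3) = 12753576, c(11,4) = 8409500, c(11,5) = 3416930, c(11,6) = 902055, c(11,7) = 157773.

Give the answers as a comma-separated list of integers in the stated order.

3336118786, 790943153

[12] T[12,4]:11*8409500+12753576=105258076 · T[12,5]:11*3416930+8409500=45995730 · T[12,6]:11*902055+3416930=13339535 · T[12,7]:11*157773+902055=2637558
[13] T[13,5]:12*45995730+105258076=657206836 · T[13,6]:12*13339535+45995730=206070150 · T[13,7]:12*2637558+13339535=44990231
[14] T[14,6]:13*206070150+657206836=3336118786 · T[14,7]:13*44990231+206070150=790943153
Read c(14,6) = 3336118786, c(14,7) = 790943153.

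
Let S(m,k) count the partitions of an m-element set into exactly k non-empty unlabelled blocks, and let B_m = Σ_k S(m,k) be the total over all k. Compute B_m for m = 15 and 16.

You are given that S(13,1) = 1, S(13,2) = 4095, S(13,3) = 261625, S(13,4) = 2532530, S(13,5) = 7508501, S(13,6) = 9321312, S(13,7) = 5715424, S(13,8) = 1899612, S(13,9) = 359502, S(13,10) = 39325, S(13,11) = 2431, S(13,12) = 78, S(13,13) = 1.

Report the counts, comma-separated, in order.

@14  (14,1):1·1+0→1, (14,2):4095·2+1→8191, (14,3):261625·3+4095→788970, (14,4):2532530·4+261625→10391745, (14,5):7508501·5+2532530→40075035, (14,6):9321312·6+7508501→63436373, (14,7):5715424·7+9321312→49329280, (14,8):1899612·8+5715424→20912320, (14,9):359502·9+1899612→5135130, (14,10):39325·10+359502→752752, (14,11):2431·11+39325→66066, (14,12):78·12+2431→3367, (14,13):1·13+78→91, (14,14):0·14+1→1
@15  (15,1):1·1+0→1, (15,2):8191·2+1→16383, (15,3):788970·3+8191→2375101, (15,4):10391745·4+788970→42355950, (15,5):40075035·5+10391745→210766920, (15,6):63436373·6+40075035→420693273, (15,7):49329280·7+63436373→408741333, (15,8):20912320·8+49329280→216627840, (15,9):5135130·9+20912320→67128490, (15,10):752752·10+5135130→12662650, (15,11):66066·11+752752→1479478, (15,12):3367·12+66066→106470, (15,13):91·13+3367→4550, (15,14):1·14+91→105, (15,15):0·15+1→1
@16  (16,1):1·1+0→1, (16,2):16383·2+1→32767, (16,3):2375101·3+16383→7141686, (16,4):42355950·4+2375101→171798901, (16,5):210766920·5+42355950→1096190550, (16,6):420693273·6+210766920→2734926558, (16,7):408741333·7+420693273→3281882604, (16,8):216627840·8+408741333→2141764053, (16,9):67128490·9+216627840→820784250, (16,10):12662650·10+67128490→193754990, (16,11):1479478·11+12662650→28936908, (16,12):106470·12+1479478→2757118, (16,13):4550·13+106470→165620, (16,14):105·14+4550→6020, (16,15):1·15+105→120, (16,16):0·16+1→1
B_15 = ΣS(15,k) = 1+16383+2375101+42355950+210766920+420693273+408741333+216627840+67128490+12662650+1479478+106470+4550+105+1 = 1382958545
B_16 = ΣS(16,k) = 1+32767+7141686+171798901+1096190550+2734926558+3281882604+2141764053+820784250+193754990+28936908+2757118+165620+6020+120+1 = 10480142147

1382958545, 10480142147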